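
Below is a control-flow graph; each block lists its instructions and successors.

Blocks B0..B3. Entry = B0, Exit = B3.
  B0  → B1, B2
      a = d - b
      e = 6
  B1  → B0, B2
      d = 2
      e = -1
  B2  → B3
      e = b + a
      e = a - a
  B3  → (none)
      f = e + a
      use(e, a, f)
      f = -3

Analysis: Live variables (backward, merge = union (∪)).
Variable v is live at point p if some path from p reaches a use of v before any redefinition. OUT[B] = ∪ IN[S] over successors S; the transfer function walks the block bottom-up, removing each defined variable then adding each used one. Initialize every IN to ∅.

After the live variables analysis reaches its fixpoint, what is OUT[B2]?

Per-block solution:
  B0:   IN={b, d}   OUT={a, b}
  B1:   IN={a, b}   OUT={a, b, d}
  B2:   IN={a, b}   OUT={a, e}
  B3:   IN={a, e}   OUT={}

Merge at B2: OUT[B2] = IN[B3] = {a, e}

Answer: {a, e}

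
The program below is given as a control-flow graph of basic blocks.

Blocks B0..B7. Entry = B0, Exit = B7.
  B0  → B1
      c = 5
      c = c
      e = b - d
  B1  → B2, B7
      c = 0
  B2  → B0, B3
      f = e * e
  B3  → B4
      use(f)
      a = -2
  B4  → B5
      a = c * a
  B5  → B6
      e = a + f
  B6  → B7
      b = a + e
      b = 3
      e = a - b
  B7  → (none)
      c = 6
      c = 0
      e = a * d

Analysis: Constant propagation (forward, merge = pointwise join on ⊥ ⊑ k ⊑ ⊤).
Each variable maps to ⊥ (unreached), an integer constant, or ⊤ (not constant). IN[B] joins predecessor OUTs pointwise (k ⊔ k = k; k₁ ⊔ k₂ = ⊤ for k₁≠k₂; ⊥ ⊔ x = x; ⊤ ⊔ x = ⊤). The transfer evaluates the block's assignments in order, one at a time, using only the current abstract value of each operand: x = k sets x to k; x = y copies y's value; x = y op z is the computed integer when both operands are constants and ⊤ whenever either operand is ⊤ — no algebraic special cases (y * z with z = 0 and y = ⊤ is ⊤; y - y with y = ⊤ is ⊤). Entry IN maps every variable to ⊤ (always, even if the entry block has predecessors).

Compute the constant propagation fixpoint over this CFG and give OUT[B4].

Fixpoint table:
  B0: | IN=(all ⊤) | OUT={c:5; rest ⊤}
  B1: | IN={c:5; rest ⊤} | OUT={c:0; rest ⊤}
  B2: | IN={c:0; rest ⊤} | OUT={c:0; rest ⊤}
  B3: | IN={c:0; rest ⊤} | OUT={a:-2, c:0; rest ⊤}
  B4: | IN={a:-2, c:0; rest ⊤} | OUT={a:0, c:0; rest ⊤}
  B5: | IN={a:0, c:0; rest ⊤} | OUT={a:0, c:0; rest ⊤}
  B6: | IN={a:0, c:0; rest ⊤} | OUT={a:0, b:3, c:0, e:-3; rest ⊤}
  B7: | IN={c:0; rest ⊤} | OUT={c:0; rest ⊤}

Merge at B4: IN[B4] = OUT[B3] = {a: -2, b: ⊤, c: 0, d: ⊤, e: ⊤, f: ⊤}
Applying B4's transfer function to that IN value gives OUT[B4] (row B4 above).

Answer: {a: 0, b: ⊤, c: 0, d: ⊤, e: ⊤, f: ⊤}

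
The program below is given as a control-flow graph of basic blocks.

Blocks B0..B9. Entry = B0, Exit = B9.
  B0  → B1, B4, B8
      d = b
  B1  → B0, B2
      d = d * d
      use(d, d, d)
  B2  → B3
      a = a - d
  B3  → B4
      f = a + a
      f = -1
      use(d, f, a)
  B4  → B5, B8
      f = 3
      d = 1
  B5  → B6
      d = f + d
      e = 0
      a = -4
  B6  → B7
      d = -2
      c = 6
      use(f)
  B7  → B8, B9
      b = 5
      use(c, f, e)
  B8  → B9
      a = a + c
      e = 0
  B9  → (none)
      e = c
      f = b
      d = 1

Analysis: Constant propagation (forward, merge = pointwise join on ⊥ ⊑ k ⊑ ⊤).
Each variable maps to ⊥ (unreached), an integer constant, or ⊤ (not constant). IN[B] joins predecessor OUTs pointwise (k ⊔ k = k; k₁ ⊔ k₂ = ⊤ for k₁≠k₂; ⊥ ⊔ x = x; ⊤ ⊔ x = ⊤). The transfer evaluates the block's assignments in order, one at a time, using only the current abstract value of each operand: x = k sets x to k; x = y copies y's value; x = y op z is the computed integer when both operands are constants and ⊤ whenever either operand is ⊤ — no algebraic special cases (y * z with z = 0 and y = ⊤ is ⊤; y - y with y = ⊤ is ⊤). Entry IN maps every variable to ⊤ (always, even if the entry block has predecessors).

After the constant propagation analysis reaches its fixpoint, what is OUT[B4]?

Converged values:
  B0:   IN=(all ⊤)   OUT=(all ⊤)
  B1:   IN=(all ⊤)   OUT=(all ⊤)
  B2:   IN=(all ⊤)   OUT=(all ⊤)
  B3:   IN=(all ⊤)   OUT={f:-1; rest ⊤}
  B4:   IN=(all ⊤)   OUT={d:1, f:3; rest ⊤}
  B5:   IN={d:1, f:3; rest ⊤}   OUT={a:-4, d:4, e:0, f:3; rest ⊤}
  B6:   IN={a:-4, d:4, e:0, f:3; rest ⊤}   OUT={a:-4, c:6, d:-2, e:0, f:3; rest ⊤}
  B7:   IN={a:-4, c:6, d:-2, e:0, f:3; rest ⊤}   OUT={a:-4, b:5, c:6, d:-2, e:0, f:3; rest ⊤}
  B8:   IN=(all ⊤)   OUT={e:0; rest ⊤}
  B9:   IN={e:0; rest ⊤}   OUT={d:1; rest ⊤}

Merge at B4: IN[B4] = OUT[B0] ⊔ OUT[B3] = {a: ⊤, b: ⊤, c: ⊤, d: ⊤, e: ⊤, f: ⊤}
Applying B4's transfer function to that IN value gives OUT[B4] (row B4 above).

Answer: {a: ⊤, b: ⊤, c: ⊤, d: 1, e: ⊤, f: 3}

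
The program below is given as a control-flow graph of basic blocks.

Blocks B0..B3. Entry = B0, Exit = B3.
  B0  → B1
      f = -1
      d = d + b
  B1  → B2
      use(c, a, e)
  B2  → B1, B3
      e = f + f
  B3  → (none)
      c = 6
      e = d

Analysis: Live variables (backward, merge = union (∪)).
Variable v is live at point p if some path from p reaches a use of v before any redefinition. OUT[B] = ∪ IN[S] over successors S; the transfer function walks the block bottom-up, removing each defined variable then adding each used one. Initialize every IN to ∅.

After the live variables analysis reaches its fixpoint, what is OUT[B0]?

Answer: {a, c, d, e, f}

Trace:
Fixpoint table:
  B0:  IN={a, b, c, d, e}  OUT={a, c, d, e, f}
  B1:  IN={a, c, d, e, f}  OUT={a, c, d, f}
  B2:  IN={a, c, d, f}  OUT={a, c, d, e, f}
  B3:  IN={d}  OUT={}

Merge at B0: OUT[B0] = IN[B1] = {a, c, d, e, f}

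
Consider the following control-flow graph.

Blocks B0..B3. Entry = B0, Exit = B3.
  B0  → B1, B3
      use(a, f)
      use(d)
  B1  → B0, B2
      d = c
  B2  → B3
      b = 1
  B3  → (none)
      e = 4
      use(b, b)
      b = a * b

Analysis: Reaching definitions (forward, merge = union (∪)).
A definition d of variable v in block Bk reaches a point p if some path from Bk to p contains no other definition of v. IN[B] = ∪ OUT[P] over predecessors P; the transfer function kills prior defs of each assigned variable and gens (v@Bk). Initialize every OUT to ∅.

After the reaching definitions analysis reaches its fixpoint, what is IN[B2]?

Answer: {d@B1}

Derivation:
Converged values:
  B0:   IN={d@B1}   OUT={d@B1}
  B1:   IN={d@B1}   OUT={d@B1}
  B2:   IN={d@B1}   OUT={b@B2, d@B1}
  B3:   IN={b@B2, d@B1}   OUT={b@B3, d@B1, e@B3}

Merge at B2: IN[B2] = OUT[B1] = {d@B1}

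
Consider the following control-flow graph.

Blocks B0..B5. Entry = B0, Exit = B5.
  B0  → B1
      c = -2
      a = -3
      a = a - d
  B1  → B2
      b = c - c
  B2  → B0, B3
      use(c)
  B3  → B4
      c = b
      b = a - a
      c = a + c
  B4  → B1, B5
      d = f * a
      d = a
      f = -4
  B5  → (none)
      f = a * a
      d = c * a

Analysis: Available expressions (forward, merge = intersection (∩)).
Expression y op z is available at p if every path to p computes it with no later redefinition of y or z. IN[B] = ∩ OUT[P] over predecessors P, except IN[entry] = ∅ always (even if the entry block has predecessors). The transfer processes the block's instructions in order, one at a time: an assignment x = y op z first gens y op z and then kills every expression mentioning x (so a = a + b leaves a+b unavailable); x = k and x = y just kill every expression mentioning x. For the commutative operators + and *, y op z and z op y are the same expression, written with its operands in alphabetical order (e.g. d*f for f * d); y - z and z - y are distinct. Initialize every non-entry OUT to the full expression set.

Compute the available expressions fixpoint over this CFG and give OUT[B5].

Per-block solution:
  B0:  IN={}  OUT={}
  B1:  IN={}  OUT={c-c}
  B2:  IN={c-c}  OUT={c-c}
  B3:  IN={c-c}  OUT={a-a}
  B4:  IN={a-a}  OUT={a-a}
  B5:  IN={a-a}  OUT={a*a, a*c, a-a}

Merge at B5: IN[B5] = OUT[B4] = {a-a}
Applying B5's transfer function to that IN value gives OUT[B5] (row B5 above).

Answer: {a*a, a*c, a-a}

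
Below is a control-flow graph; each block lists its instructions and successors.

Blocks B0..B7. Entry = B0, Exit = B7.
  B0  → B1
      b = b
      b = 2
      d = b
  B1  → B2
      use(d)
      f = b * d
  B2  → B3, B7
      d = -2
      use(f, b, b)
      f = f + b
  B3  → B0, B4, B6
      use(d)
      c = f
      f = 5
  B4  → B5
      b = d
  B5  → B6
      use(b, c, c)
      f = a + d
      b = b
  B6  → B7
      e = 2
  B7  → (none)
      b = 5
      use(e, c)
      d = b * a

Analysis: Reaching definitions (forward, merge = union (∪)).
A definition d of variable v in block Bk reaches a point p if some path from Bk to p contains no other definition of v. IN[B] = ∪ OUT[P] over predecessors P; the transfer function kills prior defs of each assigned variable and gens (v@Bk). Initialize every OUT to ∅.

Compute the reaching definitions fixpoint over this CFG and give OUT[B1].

Converged values:
  B0:   IN={b@B0, c@B3, d@B2, f@B3}   OUT={b@B0, c@B3, d@B0, f@B3}
  B1:   IN={b@B0, c@B3, d@B0, f@B3}   OUT={b@B0, c@B3, d@B0, f@B1}
  B2:   IN={b@B0, c@B3, d@B0, f@B1}   OUT={b@B0, c@B3, d@B2, f@B2}
  B3:   IN={b@B0, c@B3, d@B2, f@B2}   OUT={b@B0, c@B3, d@B2, f@B3}
  B4:   IN={b@B0, c@B3, d@B2, f@B3}   OUT={b@B4, c@B3, d@B2, f@B3}
  B5:   IN={b@B4, c@B3, d@B2, f@B3}   OUT={b@B5, c@B3, d@B2, f@B5}
  B6:   IN={b@B0, b@B5, c@B3, d@B2, f@B3, f@B5}   OUT={b@B0, b@B5, c@B3, d@B2, e@B6, f@B3, f@B5}
  B7:   IN={b@B0, b@B5, c@B3, d@B2, e@B6, f@B2, f@B3, f@B5}   OUT={b@B7, c@B3, d@B7, e@B6, f@B2, f@B3, f@B5}

Merge at B1: IN[B1] = OUT[B0] = {b@B0, c@B3, d@B0, f@B3}
Applying B1's transfer function to that IN value gives OUT[B1] (row B1 above).

Answer: {b@B0, c@B3, d@B0, f@B1}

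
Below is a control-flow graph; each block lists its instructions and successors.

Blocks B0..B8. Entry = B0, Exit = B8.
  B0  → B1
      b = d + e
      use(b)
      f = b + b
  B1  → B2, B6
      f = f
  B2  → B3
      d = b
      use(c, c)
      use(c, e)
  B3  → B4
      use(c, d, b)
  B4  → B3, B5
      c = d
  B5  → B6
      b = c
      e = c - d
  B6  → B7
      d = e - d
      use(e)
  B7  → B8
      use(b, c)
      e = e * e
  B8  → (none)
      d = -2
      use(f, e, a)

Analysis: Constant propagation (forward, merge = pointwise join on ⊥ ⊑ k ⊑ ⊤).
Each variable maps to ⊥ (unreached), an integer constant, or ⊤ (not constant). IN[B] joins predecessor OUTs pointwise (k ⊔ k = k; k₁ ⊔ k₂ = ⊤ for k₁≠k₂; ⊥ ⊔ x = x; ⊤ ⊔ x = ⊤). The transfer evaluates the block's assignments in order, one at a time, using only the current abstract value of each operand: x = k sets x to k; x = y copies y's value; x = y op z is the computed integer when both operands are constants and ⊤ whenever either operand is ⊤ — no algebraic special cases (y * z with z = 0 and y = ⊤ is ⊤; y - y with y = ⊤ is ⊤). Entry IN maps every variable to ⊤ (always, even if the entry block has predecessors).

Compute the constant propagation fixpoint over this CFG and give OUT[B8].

Answer: {a: ⊤, b: ⊤, c: ⊤, d: -2, e: ⊤, f: ⊤}

Derivation:
Fixpoint table:
  B0: | IN=(all ⊤) | OUT=(all ⊤)
  B1: | IN=(all ⊤) | OUT=(all ⊤)
  B2: | IN=(all ⊤) | OUT=(all ⊤)
  B3: | IN=(all ⊤) | OUT=(all ⊤)
  B4: | IN=(all ⊤) | OUT=(all ⊤)
  B5: | IN=(all ⊤) | OUT=(all ⊤)
  B6: | IN=(all ⊤) | OUT=(all ⊤)
  B7: | IN=(all ⊤) | OUT=(all ⊤)
  B8: | IN=(all ⊤) | OUT={d:-2; rest ⊤}

Merge at B8: IN[B8] = OUT[B7] = {a: ⊤, b: ⊤, c: ⊤, d: ⊤, e: ⊤, f: ⊤}
Applying B8's transfer function to that IN value gives OUT[B8] (row B8 above).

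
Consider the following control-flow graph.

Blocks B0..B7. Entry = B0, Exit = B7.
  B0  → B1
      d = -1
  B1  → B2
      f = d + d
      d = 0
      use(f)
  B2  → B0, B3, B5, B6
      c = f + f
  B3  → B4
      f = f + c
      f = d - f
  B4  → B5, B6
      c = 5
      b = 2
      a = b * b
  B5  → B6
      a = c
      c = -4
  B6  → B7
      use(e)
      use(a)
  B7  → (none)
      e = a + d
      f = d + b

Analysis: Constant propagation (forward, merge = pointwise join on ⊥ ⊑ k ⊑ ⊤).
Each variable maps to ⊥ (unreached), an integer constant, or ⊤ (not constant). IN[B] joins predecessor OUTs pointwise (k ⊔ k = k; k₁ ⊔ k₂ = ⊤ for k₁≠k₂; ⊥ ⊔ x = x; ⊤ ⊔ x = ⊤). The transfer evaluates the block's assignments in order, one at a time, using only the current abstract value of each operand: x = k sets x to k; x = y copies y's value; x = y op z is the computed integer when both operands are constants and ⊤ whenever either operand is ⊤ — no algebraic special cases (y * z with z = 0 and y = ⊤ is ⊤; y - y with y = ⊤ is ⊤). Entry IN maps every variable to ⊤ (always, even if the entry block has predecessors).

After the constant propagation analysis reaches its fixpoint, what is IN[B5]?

Answer: {a: ⊤, b: ⊤, c: ⊤, d: 0, e: ⊤, f: ⊤}

Derivation:
Per-block solution:
  B0:   IN=(all ⊤)   OUT={d:-1; rest ⊤}
  B1:   IN={d:-1; rest ⊤}   OUT={d:0, f:-2; rest ⊤}
  B2:   IN={d:0, f:-2; rest ⊤}   OUT={c:-4, d:0, f:-2; rest ⊤}
  B3:   IN={c:-4, d:0, f:-2; rest ⊤}   OUT={c:-4, d:0, f:6; rest ⊤}
  B4:   IN={c:-4, d:0, f:6; rest ⊤}   OUT={a:4, b:2, c:5, d:0, f:6; rest ⊤}
  B5:   IN={d:0; rest ⊤}   OUT={c:-4, d:0; rest ⊤}
  B6:   IN={d:0; rest ⊤}   OUT={d:0; rest ⊤}
  B7:   IN={d:0; rest ⊤}   OUT={d:0; rest ⊤}

Merge at B5: IN[B5] = OUT[B2] ⊔ OUT[B4] = {a: ⊤, b: ⊤, c: ⊤, d: 0, e: ⊤, f: ⊤}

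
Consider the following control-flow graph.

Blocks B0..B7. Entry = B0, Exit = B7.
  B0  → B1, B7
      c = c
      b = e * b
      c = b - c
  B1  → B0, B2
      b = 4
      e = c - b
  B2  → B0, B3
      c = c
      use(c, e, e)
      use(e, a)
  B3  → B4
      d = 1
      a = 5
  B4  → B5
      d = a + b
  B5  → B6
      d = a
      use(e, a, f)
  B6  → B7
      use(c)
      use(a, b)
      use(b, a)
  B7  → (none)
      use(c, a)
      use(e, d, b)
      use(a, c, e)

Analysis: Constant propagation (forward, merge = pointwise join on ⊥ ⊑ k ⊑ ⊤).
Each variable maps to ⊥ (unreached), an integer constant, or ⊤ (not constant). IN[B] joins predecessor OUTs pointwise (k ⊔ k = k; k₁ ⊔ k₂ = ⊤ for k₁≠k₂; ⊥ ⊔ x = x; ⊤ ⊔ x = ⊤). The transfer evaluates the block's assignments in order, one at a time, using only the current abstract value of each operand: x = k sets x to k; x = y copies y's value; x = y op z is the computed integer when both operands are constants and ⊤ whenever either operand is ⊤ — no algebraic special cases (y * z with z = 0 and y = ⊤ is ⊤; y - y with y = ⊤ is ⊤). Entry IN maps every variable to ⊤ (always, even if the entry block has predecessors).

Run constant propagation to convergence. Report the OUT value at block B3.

Fixpoint table:
  B0: | IN=(all ⊤) | OUT=(all ⊤)
  B1: | IN=(all ⊤) | OUT={b:4; rest ⊤}
  B2: | IN={b:4; rest ⊤} | OUT={b:4; rest ⊤}
  B3: | IN={b:4; rest ⊤} | OUT={a:5, b:4, d:1; rest ⊤}
  B4: | IN={a:5, b:4, d:1; rest ⊤} | OUT={a:5, b:4, d:9; rest ⊤}
  B5: | IN={a:5, b:4, d:9; rest ⊤} | OUT={a:5, b:4, d:5; rest ⊤}
  B6: | IN={a:5, b:4, d:5; rest ⊤} | OUT={a:5, b:4, d:5; rest ⊤}
  B7: | IN=(all ⊤) | OUT=(all ⊤)

Merge at B3: IN[B3] = OUT[B2] = {a: ⊤, b: 4, c: ⊤, d: ⊤, e: ⊤, f: ⊤}
Applying B3's transfer function to that IN value gives OUT[B3] (row B3 above).

Answer: {a: 5, b: 4, c: ⊤, d: 1, e: ⊤, f: ⊤}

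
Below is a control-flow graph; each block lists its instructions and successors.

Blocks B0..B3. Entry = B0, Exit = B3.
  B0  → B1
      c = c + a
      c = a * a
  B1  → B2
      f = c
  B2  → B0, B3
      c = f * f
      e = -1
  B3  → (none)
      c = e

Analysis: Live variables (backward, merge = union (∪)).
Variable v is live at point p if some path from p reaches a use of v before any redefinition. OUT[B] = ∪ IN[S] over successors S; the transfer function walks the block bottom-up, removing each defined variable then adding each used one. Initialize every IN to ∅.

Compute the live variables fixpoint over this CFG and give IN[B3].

Answer: {e}

Trace:
Converged values:
  B0: | IN={a, c} | OUT={a, c}
  B1: | IN={a, c} | OUT={a, f}
  B2: | IN={a, f} | OUT={a, c, e}
  B3: | IN={e} | OUT={}

B3 is the boundary node: OUT[B3] = {}
Applying B3's transfer function to that OUT value gives IN[B3] (row B3 above).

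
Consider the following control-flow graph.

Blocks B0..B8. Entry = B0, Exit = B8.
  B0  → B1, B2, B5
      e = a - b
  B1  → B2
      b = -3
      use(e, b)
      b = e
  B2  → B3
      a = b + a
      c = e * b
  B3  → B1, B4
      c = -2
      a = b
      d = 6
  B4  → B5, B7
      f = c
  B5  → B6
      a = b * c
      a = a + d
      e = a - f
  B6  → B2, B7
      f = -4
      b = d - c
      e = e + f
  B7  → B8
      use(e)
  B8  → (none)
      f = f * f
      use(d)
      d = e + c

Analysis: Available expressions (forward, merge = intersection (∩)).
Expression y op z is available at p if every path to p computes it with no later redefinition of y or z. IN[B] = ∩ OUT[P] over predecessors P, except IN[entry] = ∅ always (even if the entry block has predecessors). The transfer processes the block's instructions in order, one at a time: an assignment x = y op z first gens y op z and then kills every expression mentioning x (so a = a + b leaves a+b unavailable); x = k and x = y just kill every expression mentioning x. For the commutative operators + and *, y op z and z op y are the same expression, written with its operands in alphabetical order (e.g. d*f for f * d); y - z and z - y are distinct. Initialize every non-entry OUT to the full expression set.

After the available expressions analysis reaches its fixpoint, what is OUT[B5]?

Converged values:
  B0: | IN={} | OUT={a-b}
  B1: | IN={} | OUT={}
  B2: | IN={} | OUT={b*e}
  B3: | IN={b*e} | OUT={b*e}
  B4: | IN={b*e} | OUT={b*e}
  B5: | IN={} | OUT={a-f, b*c}
  B6: | IN={a-f, b*c} | OUT={d-c}
  B7: | IN={} | OUT={}
  B8: | IN={} | OUT={c+e}

Merge at B5: IN[B5] = OUT[B0] ∩ OUT[B4] = {}
Applying B5's transfer function to that IN value gives OUT[B5] (row B5 above).

Answer: {a-f, b*c}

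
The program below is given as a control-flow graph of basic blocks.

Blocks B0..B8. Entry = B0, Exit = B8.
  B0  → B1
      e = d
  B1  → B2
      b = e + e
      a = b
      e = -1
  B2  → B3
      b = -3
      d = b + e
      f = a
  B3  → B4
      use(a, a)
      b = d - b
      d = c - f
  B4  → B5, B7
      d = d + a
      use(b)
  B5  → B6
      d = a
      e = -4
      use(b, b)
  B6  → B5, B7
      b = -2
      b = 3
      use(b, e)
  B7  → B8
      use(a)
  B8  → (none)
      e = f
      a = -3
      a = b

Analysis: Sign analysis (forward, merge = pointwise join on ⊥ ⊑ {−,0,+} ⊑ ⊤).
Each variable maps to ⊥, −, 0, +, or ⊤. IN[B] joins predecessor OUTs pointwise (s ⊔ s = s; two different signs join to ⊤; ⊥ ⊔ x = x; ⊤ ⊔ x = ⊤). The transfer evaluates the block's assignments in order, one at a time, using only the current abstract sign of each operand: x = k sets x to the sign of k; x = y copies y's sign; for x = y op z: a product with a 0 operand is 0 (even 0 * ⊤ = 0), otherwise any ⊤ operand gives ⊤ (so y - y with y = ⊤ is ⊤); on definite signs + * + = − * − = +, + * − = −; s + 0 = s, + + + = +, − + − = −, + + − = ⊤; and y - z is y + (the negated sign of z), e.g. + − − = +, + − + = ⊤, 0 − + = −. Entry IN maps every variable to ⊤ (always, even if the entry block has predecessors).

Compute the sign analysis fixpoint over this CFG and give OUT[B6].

Answer: {a: ⊤, b: +, c: ⊤, d: ⊤, e: -, f: ⊤}

Trace:
Fixpoint table:
  B0: | IN=(all ⊤) | OUT=(all ⊤)
  B1: | IN=(all ⊤) | OUT={e:-; rest ⊤}
  B2: | IN={e:-; rest ⊤} | OUT={b:-, d:-, e:-; rest ⊤}
  B3: | IN={b:-, d:-, e:-; rest ⊤} | OUT={e:-; rest ⊤}
  B4: | IN={e:-; rest ⊤} | OUT={e:-; rest ⊤}
  B5: | IN={e:-; rest ⊤} | OUT={e:-; rest ⊤}
  B6: | IN={e:-; rest ⊤} | OUT={b:+, e:-; rest ⊤}
  B7: | IN={e:-; rest ⊤} | OUT={e:-; rest ⊤}
  B8: | IN={e:-; rest ⊤} | OUT=(all ⊤)

Merge at B6: IN[B6] = OUT[B5] = {a: ⊤, b: ⊤, c: ⊤, d: ⊤, e: -, f: ⊤}
Applying B6's transfer function to that IN value gives OUT[B6] (row B6 above).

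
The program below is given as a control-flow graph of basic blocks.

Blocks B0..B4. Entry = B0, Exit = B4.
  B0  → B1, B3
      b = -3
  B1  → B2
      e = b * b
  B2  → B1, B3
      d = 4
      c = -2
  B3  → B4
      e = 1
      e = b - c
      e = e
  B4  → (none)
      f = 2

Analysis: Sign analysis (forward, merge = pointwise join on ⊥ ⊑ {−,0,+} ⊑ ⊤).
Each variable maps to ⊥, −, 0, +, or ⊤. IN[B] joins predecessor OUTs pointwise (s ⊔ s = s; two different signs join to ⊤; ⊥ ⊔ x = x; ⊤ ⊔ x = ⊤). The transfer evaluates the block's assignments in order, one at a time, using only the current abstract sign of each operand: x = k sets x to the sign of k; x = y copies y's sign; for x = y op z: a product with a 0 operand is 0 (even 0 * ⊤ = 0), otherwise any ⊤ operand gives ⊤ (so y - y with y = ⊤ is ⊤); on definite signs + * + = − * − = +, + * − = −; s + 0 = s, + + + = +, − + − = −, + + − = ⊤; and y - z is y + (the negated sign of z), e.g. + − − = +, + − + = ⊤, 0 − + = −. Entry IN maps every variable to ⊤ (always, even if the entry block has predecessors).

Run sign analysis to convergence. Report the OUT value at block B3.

Converged values:
  B0:  IN=(all ⊤)  OUT={b:-; rest ⊤}
  B1:  IN={b:-; rest ⊤}  OUT={b:-, e:+; rest ⊤}
  B2:  IN={b:-, e:+; rest ⊤}  OUT={b:-, c:-, d:+, e:+; rest ⊤}
  B3:  IN={b:-; rest ⊤}  OUT={b:-; rest ⊤}
  B4:  IN={b:-; rest ⊤}  OUT={b:-, f:+; rest ⊤}

Merge at B3: IN[B3] = OUT[B0] ⊔ OUT[B2] = {a: ⊤, b: -, c: ⊤, d: ⊤, e: ⊤, f: ⊤}
Applying B3's transfer function to that IN value gives OUT[B3] (row B3 above).

Answer: {a: ⊤, b: -, c: ⊤, d: ⊤, e: ⊤, f: ⊤}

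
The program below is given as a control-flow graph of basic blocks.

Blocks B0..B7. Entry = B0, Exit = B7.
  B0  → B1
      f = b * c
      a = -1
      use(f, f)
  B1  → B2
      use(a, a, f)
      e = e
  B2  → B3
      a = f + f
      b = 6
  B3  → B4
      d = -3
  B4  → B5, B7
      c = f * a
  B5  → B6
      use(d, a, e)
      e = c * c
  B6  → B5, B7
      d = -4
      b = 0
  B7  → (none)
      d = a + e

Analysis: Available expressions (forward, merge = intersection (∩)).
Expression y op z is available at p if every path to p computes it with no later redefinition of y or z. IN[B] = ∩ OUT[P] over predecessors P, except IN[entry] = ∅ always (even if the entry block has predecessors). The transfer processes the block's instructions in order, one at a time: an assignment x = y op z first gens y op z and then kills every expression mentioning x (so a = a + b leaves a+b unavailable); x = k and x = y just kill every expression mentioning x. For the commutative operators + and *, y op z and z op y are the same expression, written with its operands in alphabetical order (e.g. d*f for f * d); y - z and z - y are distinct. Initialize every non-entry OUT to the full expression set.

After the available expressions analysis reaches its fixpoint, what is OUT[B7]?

Fixpoint table:
  B0:  IN={}  OUT={b*c}
  B1:  IN={b*c}  OUT={b*c}
  B2:  IN={b*c}  OUT={f+f}
  B3:  IN={f+f}  OUT={f+f}
  B4:  IN={f+f}  OUT={a*f, f+f}
  B5:  IN={a*f, f+f}  OUT={a*f, c*c, f+f}
  B6:  IN={a*f, c*c, f+f}  OUT={a*f, c*c, f+f}
  B7:  IN={a*f, f+f}  OUT={a*f, a+e, f+f}

Merge at B7: IN[B7] = OUT[B4] ∩ OUT[B6] = {a*f, f+f}
Applying B7's transfer function to that IN value gives OUT[B7] (row B7 above).

Answer: {a*f, a+e, f+f}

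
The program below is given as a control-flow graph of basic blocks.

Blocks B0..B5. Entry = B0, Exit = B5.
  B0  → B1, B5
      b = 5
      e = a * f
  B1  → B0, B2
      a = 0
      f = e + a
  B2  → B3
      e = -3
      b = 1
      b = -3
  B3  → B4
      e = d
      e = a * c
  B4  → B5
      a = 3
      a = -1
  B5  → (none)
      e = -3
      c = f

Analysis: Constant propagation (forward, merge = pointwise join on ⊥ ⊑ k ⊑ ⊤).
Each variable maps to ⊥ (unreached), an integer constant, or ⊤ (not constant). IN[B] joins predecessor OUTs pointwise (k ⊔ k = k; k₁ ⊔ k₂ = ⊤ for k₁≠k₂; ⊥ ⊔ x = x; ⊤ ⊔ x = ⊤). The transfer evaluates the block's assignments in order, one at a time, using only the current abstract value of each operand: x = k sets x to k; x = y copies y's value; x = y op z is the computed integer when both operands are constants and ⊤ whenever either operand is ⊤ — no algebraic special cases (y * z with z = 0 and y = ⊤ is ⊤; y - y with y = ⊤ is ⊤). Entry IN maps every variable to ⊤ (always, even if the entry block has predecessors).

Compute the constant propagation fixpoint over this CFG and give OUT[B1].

Converged values:
  B0: | IN=(all ⊤) | OUT={b:5; rest ⊤}
  B1: | IN={b:5; rest ⊤} | OUT={a:0, b:5; rest ⊤}
  B2: | IN={a:0, b:5; rest ⊤} | OUT={a:0, b:-3, e:-3; rest ⊤}
  B3: | IN={a:0, b:-3, e:-3; rest ⊤} | OUT={a:0, b:-3; rest ⊤}
  B4: | IN={a:0, b:-3; rest ⊤} | OUT={a:-1, b:-3; rest ⊤}
  B5: | IN=(all ⊤) | OUT={e:-3; rest ⊤}

Merge at B1: IN[B1] = OUT[B0] = {a: ⊤, b: 5, c: ⊤, d: ⊤, e: ⊤, f: ⊤}
Applying B1's transfer function to that IN value gives OUT[B1] (row B1 above).

Answer: {a: 0, b: 5, c: ⊤, d: ⊤, e: ⊤, f: ⊤}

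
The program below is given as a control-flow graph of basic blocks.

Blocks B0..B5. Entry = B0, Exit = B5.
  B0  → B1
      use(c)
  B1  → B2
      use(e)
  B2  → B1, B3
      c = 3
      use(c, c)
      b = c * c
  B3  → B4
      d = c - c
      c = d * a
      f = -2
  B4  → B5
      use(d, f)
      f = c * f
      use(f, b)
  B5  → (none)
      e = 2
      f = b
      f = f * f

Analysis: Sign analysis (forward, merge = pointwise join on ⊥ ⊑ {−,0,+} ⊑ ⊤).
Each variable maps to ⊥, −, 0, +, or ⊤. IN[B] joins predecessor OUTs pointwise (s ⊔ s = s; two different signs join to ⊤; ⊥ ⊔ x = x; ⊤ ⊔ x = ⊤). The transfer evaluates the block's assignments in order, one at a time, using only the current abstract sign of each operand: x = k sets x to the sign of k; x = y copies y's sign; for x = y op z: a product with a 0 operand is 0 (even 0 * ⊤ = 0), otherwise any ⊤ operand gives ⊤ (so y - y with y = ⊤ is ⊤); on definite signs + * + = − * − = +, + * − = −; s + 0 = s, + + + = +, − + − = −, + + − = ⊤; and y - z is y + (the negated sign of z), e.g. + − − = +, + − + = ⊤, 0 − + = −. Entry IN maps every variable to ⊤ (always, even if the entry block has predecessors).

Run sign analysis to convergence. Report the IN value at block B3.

Answer: {a: ⊤, b: +, c: +, d: ⊤, e: ⊤, f: ⊤}

Derivation:
Per-block solution:
  B0: | IN=(all ⊤) | OUT=(all ⊤)
  B1: | IN=(all ⊤) | OUT=(all ⊤)
  B2: | IN=(all ⊤) | OUT={b:+, c:+; rest ⊤}
  B3: | IN={b:+, c:+; rest ⊤} | OUT={b:+, f:-; rest ⊤}
  B4: | IN={b:+, f:-; rest ⊤} | OUT={b:+; rest ⊤}
  B5: | IN={b:+; rest ⊤} | OUT={b:+, e:+, f:+; rest ⊤}

Merge at B3: IN[B3] = OUT[B2] = {a: ⊤, b: +, c: +, d: ⊤, e: ⊤, f: ⊤}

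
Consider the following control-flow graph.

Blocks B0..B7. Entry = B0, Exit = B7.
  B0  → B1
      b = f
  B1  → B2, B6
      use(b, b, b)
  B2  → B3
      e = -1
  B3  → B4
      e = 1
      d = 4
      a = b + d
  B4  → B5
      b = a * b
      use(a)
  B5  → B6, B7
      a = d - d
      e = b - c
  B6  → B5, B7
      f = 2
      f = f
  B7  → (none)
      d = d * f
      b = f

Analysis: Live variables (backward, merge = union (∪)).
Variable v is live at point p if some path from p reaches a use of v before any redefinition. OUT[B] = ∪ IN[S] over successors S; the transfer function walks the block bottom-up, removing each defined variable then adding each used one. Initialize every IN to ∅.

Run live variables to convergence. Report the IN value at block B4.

Fixpoint table:
  B0:   IN={c, d, f}   OUT={b, c, d, f}
  B1:   IN={b, c, d, f}   OUT={b, c, d, f}
  B2:   IN={b, c, f}   OUT={b, c, f}
  B3:   IN={b, c, f}   OUT={a, b, c, d, f}
  B4:   IN={a, b, c, d, f}   OUT={b, c, d, f}
  B5:   IN={b, c, d, f}   OUT={b, c, d, f}
  B6:   IN={b, c, d}   OUT={b, c, d, f}
  B7:   IN={d, f}   OUT={}

Merge at B4: OUT[B4] = IN[B5] = {b, c, d, f}
Applying B4's transfer function to that OUT value gives IN[B4] (row B4 above).

Answer: {a, b, c, d, f}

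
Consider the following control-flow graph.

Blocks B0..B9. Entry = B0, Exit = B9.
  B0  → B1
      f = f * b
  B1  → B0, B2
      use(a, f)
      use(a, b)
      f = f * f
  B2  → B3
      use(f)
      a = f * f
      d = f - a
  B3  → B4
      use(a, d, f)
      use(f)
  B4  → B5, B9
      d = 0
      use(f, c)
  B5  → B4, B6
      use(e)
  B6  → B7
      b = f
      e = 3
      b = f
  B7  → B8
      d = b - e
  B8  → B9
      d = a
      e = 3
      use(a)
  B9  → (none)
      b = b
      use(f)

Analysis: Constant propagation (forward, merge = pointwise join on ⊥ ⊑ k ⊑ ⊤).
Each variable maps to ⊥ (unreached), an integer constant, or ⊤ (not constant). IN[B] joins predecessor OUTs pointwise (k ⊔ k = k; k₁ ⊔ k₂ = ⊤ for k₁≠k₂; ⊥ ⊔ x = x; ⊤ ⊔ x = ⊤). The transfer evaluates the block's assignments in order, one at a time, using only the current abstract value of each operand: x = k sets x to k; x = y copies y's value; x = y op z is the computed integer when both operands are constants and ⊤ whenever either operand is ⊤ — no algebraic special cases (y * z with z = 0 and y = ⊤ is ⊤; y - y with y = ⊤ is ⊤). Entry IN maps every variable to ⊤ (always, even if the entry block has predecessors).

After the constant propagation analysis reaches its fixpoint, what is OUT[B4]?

Per-block solution:
  B0:   IN=(all ⊤)   OUT=(all ⊤)
  B1:   IN=(all ⊤)   OUT=(all ⊤)
  B2:   IN=(all ⊤)   OUT=(all ⊤)
  B3:   IN=(all ⊤)   OUT=(all ⊤)
  B4:   IN=(all ⊤)   OUT={d:0; rest ⊤}
  B5:   IN={d:0; rest ⊤}   OUT={d:0; rest ⊤}
  B6:   IN={d:0; rest ⊤}   OUT={d:0, e:3; rest ⊤}
  B7:   IN={d:0, e:3; rest ⊤}   OUT={e:3; rest ⊤}
  B8:   IN={e:3; rest ⊤}   OUT={e:3; rest ⊤}
  B9:   IN=(all ⊤)   OUT=(all ⊤)

Merge at B4: IN[B4] = OUT[B3] ⊔ OUT[B5] = {a: ⊤, b: ⊤, c: ⊤, d: ⊤, e: ⊤, f: ⊤}
Applying B4's transfer function to that IN value gives OUT[B4] (row B4 above).

Answer: {a: ⊤, b: ⊤, c: ⊤, d: 0, e: ⊤, f: ⊤}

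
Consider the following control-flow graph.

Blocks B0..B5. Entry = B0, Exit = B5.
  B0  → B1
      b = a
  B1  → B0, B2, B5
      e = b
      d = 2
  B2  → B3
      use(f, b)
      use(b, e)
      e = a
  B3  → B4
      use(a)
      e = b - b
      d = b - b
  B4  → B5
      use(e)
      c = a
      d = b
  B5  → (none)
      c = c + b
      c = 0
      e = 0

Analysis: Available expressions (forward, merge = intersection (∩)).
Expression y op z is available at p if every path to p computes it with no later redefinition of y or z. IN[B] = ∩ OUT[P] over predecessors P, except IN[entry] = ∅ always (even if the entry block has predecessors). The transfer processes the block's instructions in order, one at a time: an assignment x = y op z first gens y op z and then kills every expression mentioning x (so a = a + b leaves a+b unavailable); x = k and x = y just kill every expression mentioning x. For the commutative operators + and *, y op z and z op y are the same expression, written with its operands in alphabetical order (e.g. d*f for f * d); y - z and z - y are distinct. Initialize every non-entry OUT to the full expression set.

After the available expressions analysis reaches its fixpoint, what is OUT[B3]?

Answer: {b-b}

Derivation:
Converged values:
  B0:  IN={}  OUT={}
  B1:  IN={}  OUT={}
  B2:  IN={}  OUT={}
  B3:  IN={}  OUT={b-b}
  B4:  IN={b-b}  OUT={b-b}
  B5:  IN={}  OUT={}

Merge at B3: IN[B3] = OUT[B2] = {}
Applying B3's transfer function to that IN value gives OUT[B3] (row B3 above).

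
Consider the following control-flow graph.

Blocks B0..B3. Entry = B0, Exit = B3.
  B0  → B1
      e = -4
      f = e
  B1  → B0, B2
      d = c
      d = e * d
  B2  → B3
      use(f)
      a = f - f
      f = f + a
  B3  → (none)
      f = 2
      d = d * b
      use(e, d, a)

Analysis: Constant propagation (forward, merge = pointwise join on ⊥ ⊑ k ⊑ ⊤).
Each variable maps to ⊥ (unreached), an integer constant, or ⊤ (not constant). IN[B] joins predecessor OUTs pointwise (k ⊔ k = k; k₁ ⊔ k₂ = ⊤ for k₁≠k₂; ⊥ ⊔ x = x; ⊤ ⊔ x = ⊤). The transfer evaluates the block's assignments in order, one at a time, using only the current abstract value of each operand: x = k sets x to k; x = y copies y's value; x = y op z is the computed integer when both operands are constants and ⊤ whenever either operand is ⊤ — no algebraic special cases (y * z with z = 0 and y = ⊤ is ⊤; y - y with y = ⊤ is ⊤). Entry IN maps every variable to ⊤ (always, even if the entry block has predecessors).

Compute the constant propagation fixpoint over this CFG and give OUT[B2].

Answer: {a: 0, b: ⊤, c: ⊤, d: ⊤, e: -4, f: -4}

Working:
Per-block solution:
  B0:   IN=(all ⊤)   OUT={e:-4, f:-4; rest ⊤}
  B1:   IN={e:-4, f:-4; rest ⊤}   OUT={e:-4, f:-4; rest ⊤}
  B2:   IN={e:-4, f:-4; rest ⊤}   OUT={a:0, e:-4, f:-4; rest ⊤}
  B3:   IN={a:0, e:-4, f:-4; rest ⊤}   OUT={a:0, e:-4, f:2; rest ⊤}

Merge at B2: IN[B2] = OUT[B1] = {a: ⊤, b: ⊤, c: ⊤, d: ⊤, e: -4, f: -4}
Applying B2's transfer function to that IN value gives OUT[B2] (row B2 above).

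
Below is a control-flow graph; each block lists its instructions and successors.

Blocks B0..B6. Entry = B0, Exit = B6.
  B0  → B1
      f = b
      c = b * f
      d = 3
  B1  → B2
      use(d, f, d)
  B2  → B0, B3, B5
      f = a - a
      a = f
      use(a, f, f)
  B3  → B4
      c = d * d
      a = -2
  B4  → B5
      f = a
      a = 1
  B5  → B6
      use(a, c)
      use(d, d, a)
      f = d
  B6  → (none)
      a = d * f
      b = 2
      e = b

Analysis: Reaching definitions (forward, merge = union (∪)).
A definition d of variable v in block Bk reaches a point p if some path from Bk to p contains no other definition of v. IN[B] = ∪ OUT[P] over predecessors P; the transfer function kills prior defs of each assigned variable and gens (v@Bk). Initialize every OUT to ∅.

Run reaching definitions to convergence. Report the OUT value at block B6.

Answer: {a@B6, b@B6, c@B0, c@B3, d@B0, e@B6, f@B5}

Working:
Per-block solution:
  B0: | IN={a@B2, c@B0, d@B0, f@B2} | OUT={a@B2, c@B0, d@B0, f@B0}
  B1: | IN={a@B2, c@B0, d@B0, f@B0} | OUT={a@B2, c@B0, d@B0, f@B0}
  B2: | IN={a@B2, c@B0, d@B0, f@B0} | OUT={a@B2, c@B0, d@B0, f@B2}
  B3: | IN={a@B2, c@B0, d@B0, f@B2} | OUT={a@B3, c@B3, d@B0, f@B2}
  B4: | IN={a@B3, c@B3, d@B0, f@B2} | OUT={a@B4, c@B3, d@B0, f@B4}
  B5: | IN={a@B2, a@B4, c@B0, c@B3, d@B0, f@B2, f@B4} | OUT={a@B2, a@B4, c@B0, c@B3, d@B0, f@B5}
  B6: | IN={a@B2, a@B4, c@B0, c@B3, d@B0, f@B5} | OUT={a@B6, b@B6, c@B0, c@B3, d@B0, e@B6, f@B5}

Merge at B6: IN[B6] = OUT[B5] = {a@B2, a@B4, c@B0, c@B3, d@B0, f@B5}
Applying B6's transfer function to that IN value gives OUT[B6] (row B6 above).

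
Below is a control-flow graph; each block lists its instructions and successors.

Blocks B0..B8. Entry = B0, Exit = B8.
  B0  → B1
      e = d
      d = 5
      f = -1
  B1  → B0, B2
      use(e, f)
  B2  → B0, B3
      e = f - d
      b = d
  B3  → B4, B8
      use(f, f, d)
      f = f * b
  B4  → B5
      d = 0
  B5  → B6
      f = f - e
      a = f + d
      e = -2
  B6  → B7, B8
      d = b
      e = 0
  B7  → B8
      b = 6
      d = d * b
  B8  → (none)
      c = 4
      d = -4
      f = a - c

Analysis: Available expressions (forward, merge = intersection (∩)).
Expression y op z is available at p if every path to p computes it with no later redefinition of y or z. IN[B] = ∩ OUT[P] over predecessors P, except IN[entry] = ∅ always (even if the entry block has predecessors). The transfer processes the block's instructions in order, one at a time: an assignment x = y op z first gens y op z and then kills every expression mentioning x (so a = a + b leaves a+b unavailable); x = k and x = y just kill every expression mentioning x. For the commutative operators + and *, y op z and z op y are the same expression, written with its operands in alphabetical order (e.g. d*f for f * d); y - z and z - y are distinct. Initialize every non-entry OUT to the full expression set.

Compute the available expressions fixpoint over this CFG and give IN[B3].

Answer: {f-d}

Trace:
Converged values:
  B0: | IN={} | OUT={}
  B1: | IN={} | OUT={}
  B2: | IN={} | OUT={f-d}
  B3: | IN={f-d} | OUT={}
  B4: | IN={} | OUT={}
  B5: | IN={} | OUT={d+f}
  B6: | IN={d+f} | OUT={}
  B7: | IN={} | OUT={}
  B8: | IN={} | OUT={a-c}

Merge at B3: IN[B3] = OUT[B2] = {f-d}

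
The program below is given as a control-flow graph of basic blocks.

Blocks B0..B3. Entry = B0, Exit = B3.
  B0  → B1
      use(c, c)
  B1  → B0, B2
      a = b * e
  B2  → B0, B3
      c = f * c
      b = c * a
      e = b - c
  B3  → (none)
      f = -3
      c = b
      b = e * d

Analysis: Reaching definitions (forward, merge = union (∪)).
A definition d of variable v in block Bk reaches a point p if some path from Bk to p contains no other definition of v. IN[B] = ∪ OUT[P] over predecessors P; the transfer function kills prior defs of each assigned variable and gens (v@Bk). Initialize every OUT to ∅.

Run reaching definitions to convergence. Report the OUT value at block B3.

Answer: {a@B1, b@B3, c@B3, e@B2, f@B3}

Trace:
Converged values:
  B0:   IN={a@B1, b@B2, c@B2, e@B2}   OUT={a@B1, b@B2, c@B2, e@B2}
  B1:   IN={a@B1, b@B2, c@B2, e@B2}   OUT={a@B1, b@B2, c@B2, e@B2}
  B2:   IN={a@B1, b@B2, c@B2, e@B2}   OUT={a@B1, b@B2, c@B2, e@B2}
  B3:   IN={a@B1, b@B2, c@B2, e@B2}   OUT={a@B1, b@B3, c@B3, e@B2, f@B3}

Merge at B3: IN[B3] = OUT[B2] = {a@B1, b@B2, c@B2, e@B2}
Applying B3's transfer function to that IN value gives OUT[B3] (row B3 above).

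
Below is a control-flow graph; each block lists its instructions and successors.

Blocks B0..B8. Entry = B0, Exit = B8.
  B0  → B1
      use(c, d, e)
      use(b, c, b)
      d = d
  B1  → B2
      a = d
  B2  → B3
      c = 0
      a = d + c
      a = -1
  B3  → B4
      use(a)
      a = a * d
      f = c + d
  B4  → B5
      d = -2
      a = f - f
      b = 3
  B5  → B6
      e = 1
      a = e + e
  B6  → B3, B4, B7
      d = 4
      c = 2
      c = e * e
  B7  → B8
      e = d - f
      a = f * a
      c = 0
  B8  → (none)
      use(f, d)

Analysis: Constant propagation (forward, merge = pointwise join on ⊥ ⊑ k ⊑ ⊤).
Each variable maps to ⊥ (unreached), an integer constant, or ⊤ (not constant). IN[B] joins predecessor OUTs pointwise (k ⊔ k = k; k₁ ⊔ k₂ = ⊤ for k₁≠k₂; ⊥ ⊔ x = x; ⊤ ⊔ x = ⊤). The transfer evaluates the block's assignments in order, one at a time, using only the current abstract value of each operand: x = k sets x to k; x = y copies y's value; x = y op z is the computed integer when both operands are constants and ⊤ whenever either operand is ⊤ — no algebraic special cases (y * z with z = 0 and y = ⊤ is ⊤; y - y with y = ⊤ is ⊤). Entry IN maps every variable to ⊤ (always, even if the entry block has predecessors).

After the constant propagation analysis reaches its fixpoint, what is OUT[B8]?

Per-block solution:
  B0:   IN=(all ⊤)   OUT=(all ⊤)
  B1:   IN=(all ⊤)   OUT=(all ⊤)
  B2:   IN=(all ⊤)   OUT={a:-1, c:0; rest ⊤}
  B3:   IN=(all ⊤)   OUT=(all ⊤)
  B4:   IN=(all ⊤)   OUT={b:3, d:-2; rest ⊤}
  B5:   IN={b:3, d:-2; rest ⊤}   OUT={a:2, b:3, d:-2, e:1; rest ⊤}
  B6:   IN={a:2, b:3, d:-2, e:1; rest ⊤}   OUT={a:2, b:3, c:1, d:4, e:1; rest ⊤}
  B7:   IN={a:2, b:3, c:1, d:4, e:1; rest ⊤}   OUT={b:3, c:0, d:4; rest ⊤}
  B8:   IN={b:3, c:0, d:4; rest ⊤}   OUT={b:3, c:0, d:4; rest ⊤}

Merge at B8: IN[B8] = OUT[B7] = {a: ⊤, b: 3, c: 0, d: 4, e: ⊤, f: ⊤}
Applying B8's transfer function to that IN value gives OUT[B8] (row B8 above).

Answer: {a: ⊤, b: 3, c: 0, d: 4, e: ⊤, f: ⊤}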